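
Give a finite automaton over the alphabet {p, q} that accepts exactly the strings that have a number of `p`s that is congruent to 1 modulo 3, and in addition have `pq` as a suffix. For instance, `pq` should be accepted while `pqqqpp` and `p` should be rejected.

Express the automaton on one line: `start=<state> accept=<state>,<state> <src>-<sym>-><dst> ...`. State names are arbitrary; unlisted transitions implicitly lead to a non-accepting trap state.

Run two small machines in parallel and take their product. One (3 states) tracks the count of `p`s modulo 3; the other (3 states) tracks how much of the suffix `pq` has currently been matched. Each combined state is a pair, one component from each; accept when both components accept.
With 9 states:
       p  q 
>  A   B  A 
   B   C  D 
   C   E  F 
 * D   C  G 
   E   B  H 
   F   E  I 
   G   C  G 
   H   B  A 
   I   E  I 
(> = start, * = accepting)

start=A accept=D A-p->B A-q->A B-p->C B-q->D C-p->E C-q->F D-p->C D-q->G E-p->B E-q->H F-p->E F-q->I G-p->C G-q->G H-p->B H-q->A I-p->E I-q->I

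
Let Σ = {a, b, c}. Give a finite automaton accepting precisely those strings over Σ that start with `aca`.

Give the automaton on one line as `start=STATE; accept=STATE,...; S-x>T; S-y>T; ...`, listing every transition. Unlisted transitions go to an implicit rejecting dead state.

Check the first 3 symbols one by one: q0 through q2 record how many have matched `aca` so far; any wrong symbol goes to the dead state q4. After all 3 match we enter the accepting sink q3.
With 5 states:
        a   b   c  
>  q0   q1  q4  q4 
   q1   q4  q4  q2 
   q2   q3  q4  q4 
 * q3   q3  q3  q3 
   q4   q4  q4  q4 
(> = start, * = accepting)

start=q0; accept=q3; q0-a>q1; q0-b>q4; q0-c>q4; q1-a>q4; q1-b>q4; q1-c>q2; q2-a>q3; q2-b>q4; q2-c>q4; q3-a>q3; q3-b>q3; q3-c>q3; q4-a>q4; q4-b>q4; q4-c>q4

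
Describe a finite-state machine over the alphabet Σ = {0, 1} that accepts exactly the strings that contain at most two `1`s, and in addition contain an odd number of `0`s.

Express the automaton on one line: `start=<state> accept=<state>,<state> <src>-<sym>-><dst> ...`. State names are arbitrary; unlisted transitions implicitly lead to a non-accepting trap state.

Handle the two conditions separately and then intersect. The first has 4 states tracking the count of `1`s, saturating at 3; the second has 2 states tracking the count of `0`s modulo 2. A product state is a pair (one from each), accepting exactly when both do.
8 states suffice.
        0   1  
>  q0   q1  q2 
 * q1   q0  q3 
   q2   q3  q4 
 * q3   q2  q5 
   q4   q5  q6 
 * q5   q4  q7 
   q6   q7  q6 
   q7   q6  q7 
(> = start, * = accepting)

start=q0 accept=q1,q3,q5 q0-0->q1 q0-1->q2 q1-0->q0 q1-1->q3 q2-0->q3 q2-1->q4 q3-0->q2 q3-1->q5 q4-0->q5 q4-1->q6 q5-0->q4 q5-1->q7 q6-0->q7 q6-1->q6 q7-0->q6 q7-1->q7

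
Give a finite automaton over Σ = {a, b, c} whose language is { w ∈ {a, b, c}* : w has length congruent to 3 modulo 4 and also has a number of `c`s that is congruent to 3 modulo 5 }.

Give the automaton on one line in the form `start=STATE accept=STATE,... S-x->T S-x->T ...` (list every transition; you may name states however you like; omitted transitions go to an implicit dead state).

Run two small machines in parallel and take their product. One (4 states) tracks the input length modulo 4; the other (5 states) tracks the count of `c`s modulo 5. Each combined state is a pair, one component from each; accept when both components accept.
A 20-state machine:
          a    b    c  
>  q0     q1   q1   q2 
   q1     q3   q3   q4 
   q2     q4   q4   q5 
   q3     q6   q6   q7 
   q4     q7   q7   q8 
   q5     q8   q8   q9 
   q6     q0   q0  q10 
   q7    q10  q10  q11 
   q8    q11  q11  q12 
 * q9    q12  q12  q13 
   q10    q2   q2  q14 
   q11   q14  q14  q15 
   q12   q15  q15  q16 
   q13   q16  q16   q1 
   q14    q5   q5  q17 
   q15   q17  q17  q18 
   q16   q18  q18   q3 
   q17    q9   q9  q19 
   q18   q19  q19   q6 
   q19   q13  q13   q0 
(> = start, * = accepting)

start=q0 accept=q9 q0-a->q1 q0-b->q1 q0-c->q2 q1-a->q3 q1-b->q3 q1-c->q4 q2-a->q4 q2-b->q4 q2-c->q5 q3-a->q6 q3-b->q6 q3-c->q7 q4-a->q7 q4-b->q7 q4-c->q8 q5-a->q8 q5-b->q8 q5-c->q9 q6-a->q0 q6-b->q0 q6-c->q10 q7-a->q10 q7-b->q10 q7-c->q11 q8-a->q11 q8-b->q11 q8-c->q12 q9-a->q12 q9-b->q12 q9-c->q13 q10-a->q2 q10-b->q2 q10-c->q14 q11-a->q14 q11-b->q14 q11-c->q15 q12-a->q15 q12-b->q15 q12-c->q16 q13-a->q16 q13-b->q16 q13-c->q1 q14-a->q5 q14-b->q5 q14-c->q17 q15-a->q17 q15-b->q17 q15-c->q18 q16-a->q18 q16-b->q18 q16-c->q3 q17-a->q9 q17-b->q9 q17-c->q19 q18-a->q19 q18-b->q19 q18-c->q6 q19-a->q13 q19-b->q13 q19-c->q0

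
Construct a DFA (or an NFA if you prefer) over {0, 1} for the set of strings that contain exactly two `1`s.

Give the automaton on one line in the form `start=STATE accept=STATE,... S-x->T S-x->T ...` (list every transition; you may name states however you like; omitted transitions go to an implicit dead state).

start=s0 accept=s2 s0-0->s0 s0-1->s1 s1-0->s1 s1-1->s2 s2-0->s2 s2-1->s3 s3-0->s3 s3-1->s3

Only the number of `1`s matters, and only up to 3. Make a chain s0 → s1 → s2 → s3 advanced by each `1` (with s3 absorbing); every other symbol self-loops. The accepting set is {s2}.
        0   1  
>  s0   s0  s1 
   s1   s1  s2 
 * s2   s2  s3 
   s3   s3  s3 
(> = start, * = accepting)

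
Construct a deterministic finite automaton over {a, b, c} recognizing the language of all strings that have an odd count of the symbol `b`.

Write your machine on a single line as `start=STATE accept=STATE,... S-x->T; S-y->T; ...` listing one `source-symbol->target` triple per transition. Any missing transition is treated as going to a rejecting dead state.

Keep the running count of `b`s modulo 2: each `b` advances along the cycle S0 → S1 → S0 while other symbols loop. Accept at S1.
A 2-state machine:
        a   b   c  
>  S0   S0  S1  S0 
 * S1   S1  S0  S1 
(> = start, * = accepting)

start=S0; accept=S1; S0-a->S0; S0-b->S1; S0-c->S0; S1-a->S1; S1-b->S0; S1-c->S1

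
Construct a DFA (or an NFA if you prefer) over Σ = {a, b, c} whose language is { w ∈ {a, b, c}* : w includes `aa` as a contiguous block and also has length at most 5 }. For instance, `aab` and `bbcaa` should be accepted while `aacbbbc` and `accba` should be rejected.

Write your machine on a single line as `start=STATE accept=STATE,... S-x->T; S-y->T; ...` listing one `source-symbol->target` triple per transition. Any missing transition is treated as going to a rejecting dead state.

start=s0; accept=s3,s6,s9,s12; s0-a->s1; s0-b->s2; s0-c->s2; s1-a->s3; s1-b->s4; s1-c->s4; s2-a->s5; s2-b->s4; s2-c->s4; s3-a->s6; s3-b->s6; s3-c->s6; s4-a->s7; s4-b->s8; s4-c->s8; s5-a->s6; s5-b->s8; s5-c->s8; s6-a->s9; s6-b->s9; s6-c->s9; s7-a->s9; s7-b->s10; s7-c->s10; s8-a->s11; s8-b->s10; s8-c->s10; s9-a->s12; s9-b->s12; s9-c->s12; s10-a->s13; s10-b->s14; s10-c->s14; s11-a->s12; s11-b->s14; s11-c->s14; s12-a->s15; s12-b->s15; s12-c->s15; s13-a->s15; s13-b->s16; s13-c->s16; s14-a->s17; s14-b->s16; s14-c->s16; s15-a->s15; s15-b->s15; s15-c->s15; s16-a->s17; s16-b->s16; s16-c->s16; s17-a->s15; s17-b->s16; s17-c->s16

Handle the two conditions separately and then intersect. One (3 states) tracks whether and how much of `aa` has been seen; the other (7 states) tracks the input length, saturating at 6. Each combined state is a pair, one component from each; accept when both components accept.
With 18 states:
          a    b    c  
>  s0     s1   s2   s2 
   s1     s3   s4   s4 
   s2     s5   s4   s4 
 * s3     s6   s6   s6 
   s4     s7   s8   s8 
   s5     s6   s8   s8 
 * s6     s9   s9   s9 
   s7     s9  s10  s10 
   s8    s11  s10  s10 
 * s9    s12  s12  s12 
   s10   s13  s14  s14 
   s11   s12  s14  s14 
 * s12   s15  s15  s15 
   s13   s15  s16  s16 
   s14   s17  s16  s16 
   s15   s15  s15  s15 
   s16   s17  s16  s16 
   s17   s15  s16  s16 
(> = start, * = accepting)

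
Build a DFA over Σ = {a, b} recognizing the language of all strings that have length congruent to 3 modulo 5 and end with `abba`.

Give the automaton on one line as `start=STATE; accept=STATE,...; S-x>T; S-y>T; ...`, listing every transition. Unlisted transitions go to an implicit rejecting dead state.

Run two small machines in parallel and take their product. The first has 5 states tracking the input length modulo 5; the second has 5 states tracking how much of the suffix `abba` has currently been matched. A product state is a pair (one from each), accepting exactly when both do. After merging equivalent states the machine shrinks.
With 9 states:
        a   b  
>  S0   S1  S1 
   S1   S2  S2 
   S2   S3  S3 
   S3   S4  S4 
   S4   S5  S0 
   S5   S1  S6 
   S6   S2  S7 
   S7   S8  S3 
 * S8   S4  S4 
(> = start, * = accepting)

start=S0; accept=S8; S0-a>S1; S0-b>S1; S1-a>S2; S1-b>S2; S2-a>S3; S2-b>S3; S3-a>S4; S3-b>S4; S4-a>S5; S4-b>S0; S5-a>S1; S5-b>S6; S6-a>S2; S6-b>S7; S7-a>S8; S7-b>S3; S8-a>S4; S8-b>S4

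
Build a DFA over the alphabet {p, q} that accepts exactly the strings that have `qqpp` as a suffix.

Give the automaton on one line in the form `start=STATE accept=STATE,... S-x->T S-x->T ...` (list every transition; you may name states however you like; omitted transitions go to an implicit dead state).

start=S0 accept=S4 S0-p->S0 S0-q->S1 S1-p->S0 S1-q->S2 S2-p->S3 S2-q->S2 S3-p->S4 S3-q->S1 S4-p->S0 S4-q->S1

Remember how much of `qqpp` the current input suffix matches. State S0 means no match yet; S1 means the last symbol is `q`; S2 means the last 2 symbols are `qq`; S3 means the last 3 symbols are `qqp`; S4 means the last 4 symbols are `qqpp`. Only S4 accepts. On a mismatch, fall back to the longest proper suffix that is still a prefix of `qqpp`.
        p   q  
>  S0   S0  S1 
   S1   S0  S2 
   S2   S3  S2 
   S3   S4  S1 
 * S4   S0  S1 
(> = start, * = accepting)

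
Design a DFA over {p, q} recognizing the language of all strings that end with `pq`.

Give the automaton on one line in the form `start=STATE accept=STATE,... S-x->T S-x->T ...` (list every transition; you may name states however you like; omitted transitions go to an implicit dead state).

Let each state record the length of the longest suffix of the input read so far that is also a prefix of `pq`. B means the last symbol is `p`; C means the last 2 symbols are `pq`. Accept only at C, where the string currently ends in `pq`.
With 3 states:
       p  q 
>  A   B  A 
   B   B  C 
 * C   B  A 
(> = start, * = accepting)

start=A accept=C A-p->B A-q->A B-p->B B-q->C C-p->B C-q->A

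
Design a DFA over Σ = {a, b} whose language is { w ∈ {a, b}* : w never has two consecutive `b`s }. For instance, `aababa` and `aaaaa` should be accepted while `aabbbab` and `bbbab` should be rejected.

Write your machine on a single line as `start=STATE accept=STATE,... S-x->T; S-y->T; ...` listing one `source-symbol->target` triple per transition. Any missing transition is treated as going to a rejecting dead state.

start=q0; accept=q0,q1; q0-a->q0; q0-b->q1; q1-a->q0; q1-b->q2; q2-a->q2; q2-b->q2

This is the complement of 'contains `bb`'. Use the same substring-matching states — q0 through q2 holding how much of `bb` has just been matched — but flip the accepting set: everything except the trap q2 accepts.
        a   b  
>* q0   q0  q1 
 * q1   q0  q2 
   q2   q2  q2 
(> = start, * = accepting)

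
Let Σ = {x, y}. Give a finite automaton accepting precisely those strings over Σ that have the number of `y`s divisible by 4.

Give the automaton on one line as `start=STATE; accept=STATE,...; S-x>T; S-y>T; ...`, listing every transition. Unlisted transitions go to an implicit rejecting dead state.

The only thing that matters is how many `y`s have appeared, reduced mod 4. Use one state per residue: S0 for 0, …, S3 for 3. Reading `y` moves to the next residue; anything else stays put. S0 is accepting.
4 states suffice.
        x   y  
>* S0   S0  S1 
   S1   S1  S2 
   S2   S2  S3 
   S3   S3  S0 
(> = start, * = accepting)

start=S0; accept=S0; S0-x>S0; S0-y>S1; S1-x>S1; S1-y>S2; S2-x>S2; S2-y>S3; S3-x>S3; S3-y>S0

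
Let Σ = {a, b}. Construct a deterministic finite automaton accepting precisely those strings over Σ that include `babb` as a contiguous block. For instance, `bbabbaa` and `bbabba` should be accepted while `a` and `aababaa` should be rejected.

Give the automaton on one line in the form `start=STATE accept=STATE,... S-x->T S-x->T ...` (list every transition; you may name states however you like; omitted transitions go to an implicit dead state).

start=q0 accept=q4 q0-a->q0 q0-b->q1 q1-a->q2 q1-b->q1 q2-a->q0 q2-b->q3 q3-a->q2 q3-b->q4 q4-a->q4 q4-b->q4

Track how much of `babb` has been matched so far: state q0 is no progress, q4 is the absorbing accept state reached once `babb` has occurred. Intermediate states record partial matches; on a mismatch, fall back to the longest reusable overlap.
5 states suffice.
        a   b  
>  q0   q0  q1 
   q1   q2  q1 
   q2   q0  q3 
   q3   q2  q4 
 * q4   q4  q4 
(> = start, * = accepting)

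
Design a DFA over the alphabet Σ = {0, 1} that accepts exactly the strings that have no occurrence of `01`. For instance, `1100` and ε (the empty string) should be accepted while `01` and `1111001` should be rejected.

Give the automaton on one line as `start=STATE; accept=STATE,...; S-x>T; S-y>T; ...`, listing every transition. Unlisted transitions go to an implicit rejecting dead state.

start=s0; accept=s0,s1; s0-0>s1; s0-1>s0; s1-0>s1; s1-1>s2; s2-0>s2; s2-1>s2

This is the complement of 'contains `01`'. Use the same substring-matching states — s0 through s2 holding how much of `01` has just been matched — but flip the accepting set: everything except the trap s2 accepts.
A 3-state machine:
        0   1  
>* s0   s1  s0 
 * s1   s1  s2 
   s2   s2  s2 
(> = start, * = accepting)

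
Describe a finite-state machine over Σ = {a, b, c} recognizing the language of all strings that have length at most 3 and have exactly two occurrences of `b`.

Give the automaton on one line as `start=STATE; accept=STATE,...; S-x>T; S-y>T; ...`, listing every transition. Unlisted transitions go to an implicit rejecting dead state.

Run two small machines in parallel and take their product. The first has 5 states tracking the input length, saturating at 4; the second has 4 states tracking the count of `b`s, saturating at 3. A product state is a pair (one from each), accepting exactly when both do.
          a    b    c  
>  S0     S1   S2   S1 
   S1     S3   S4   S3 
   S2     S4   S5   S4 
   S3     S6   S7   S6 
   S4     S7   S8   S7 
 * S5     S8   S9   S8 
   S6    S10  S11  S10 
   S7    S11  S12  S11 
 * S8    S12  S13  S12 
   S9    S13  S13  S13 
   S10   S10  S11  S10 
   S11   S11  S12  S11 
   S12   S12  S13  S12 
   S13   S13  S13  S13 
(> = start, * = accepting)

start=S0; accept=S5,S8; S0-a>S1; S0-b>S2; S0-c>S1; S1-a>S3; S1-b>S4; S1-c>S3; S2-a>S4; S2-b>S5; S2-c>S4; S3-a>S6; S3-b>S7; S3-c>S6; S4-a>S7; S4-b>S8; S4-c>S7; S5-a>S8; S5-b>S9; S5-c>S8; S6-a>S10; S6-b>S11; S6-c>S10; S7-a>S11; S7-b>S12; S7-c>S11; S8-a>S12; S8-b>S13; S8-c>S12; S9-a>S13; S9-b>S13; S9-c>S13; S10-a>S10; S10-b>S11; S10-c>S10; S11-a>S11; S11-b>S12; S11-c>S11; S12-a>S12; S12-b>S13; S12-c>S12; S13-a>S13; S13-b>S13; S13-c>S13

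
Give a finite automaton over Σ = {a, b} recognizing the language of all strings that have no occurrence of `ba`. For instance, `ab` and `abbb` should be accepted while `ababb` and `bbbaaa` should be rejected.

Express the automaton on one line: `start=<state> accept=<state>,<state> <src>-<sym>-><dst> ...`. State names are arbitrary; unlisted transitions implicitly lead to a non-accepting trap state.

start=q0 accept=q0,q1 q0-a->q0 q0-b->q1 q1-a->q2 q1-b->q1 q2-a->q2 q2-b->q2

This is the complement of 'contains `ba`'. Use the same substring-matching states — q0 through q2 holding how much of `ba` has just been matched — but flip the accepting set: everything except the trap q2 accepts.
A 3-state machine:
        a   b  
>* q0   q0  q1 
 * q1   q2  q1 
   q2   q2  q2 
(> = start, * = accepting)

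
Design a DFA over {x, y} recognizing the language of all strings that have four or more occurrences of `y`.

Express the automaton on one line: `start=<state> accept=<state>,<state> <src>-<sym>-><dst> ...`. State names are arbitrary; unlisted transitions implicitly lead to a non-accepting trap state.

Count `y`s, saturating at 5: states q0 through q4 mean 0 through 4 `y`s seen; q5 means more than 4. Each `y` increments (capped at q5); other symbols loop. Accept from {q4, q5}.
6 states suffice.
        x   y  
>  q0   q0  q1 
   q1   q1  q2 
   q2   q2  q3 
   q3   q3  q4 
 * q4   q4  q5 
 * q5   q5  q5 
(> = start, * = accepting)

start=q0 accept=q4,q5 q0-x->q0 q0-y->q1 q1-x->q1 q1-y->q2 q2-x->q2 q2-y->q3 q3-x->q3 q3-y->q4 q4-x->q4 q4-y->q5 q5-x->q5 q5-y->q5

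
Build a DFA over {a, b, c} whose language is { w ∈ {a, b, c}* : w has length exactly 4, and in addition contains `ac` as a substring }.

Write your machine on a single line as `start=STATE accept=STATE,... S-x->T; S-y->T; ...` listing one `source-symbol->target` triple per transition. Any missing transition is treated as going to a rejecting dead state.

start=q0; accept=q11; q0-a->q1; q0-b->q2; q0-c->q2; q1-a->q3; q1-b->q4; q1-c->q5; q2-a->q3; q2-b->q4; q2-c->q4; q3-a->q6; q3-b->q7; q3-c->q8; q4-a->q6; q4-b->q7; q4-c->q7; q5-a->q8; q5-b->q8; q5-c->q8; q6-a->q9; q6-b->q10; q6-c->q11; q7-a->q9; q7-b->q10; q7-c->q10; q8-a->q11; q8-b->q11; q8-c->q11; q9-a->q12; q9-b->q13; q9-c->q14; q10-a->q12; q10-b->q13; q10-c->q13; q11-a->q14; q11-b->q14; q11-c->q14; q12-a->q12; q12-b->q13; q12-c->q14; q13-a->q12; q13-b->q13; q13-c->q13; q14-a->q14; q14-b->q14; q14-c->q14

Handle the two conditions separately and then intersect. The first has 6 states tracking the input length, saturating at 5; the second has 3 states tracking whether and how much of `ac` has been seen. A product state is a pair (one from each), accepting exactly when both do.
          a    b    c  
>  q0     q1   q2   q2 
   q1     q3   q4   q5 
   q2     q3   q4   q4 
   q3     q6   q7   q8 
   q4     q6   q7   q7 
   q5     q8   q8   q8 
   q6     q9  q10  q11 
   q7     q9  q10  q10 
   q8    q11  q11  q11 
   q9    q12  q13  q14 
   q10   q12  q13  q13 
 * q11   q14  q14  q14 
   q12   q12  q13  q14 
   q13   q12  q13  q13 
   q14   q14  q14  q14 
(> = start, * = accepting)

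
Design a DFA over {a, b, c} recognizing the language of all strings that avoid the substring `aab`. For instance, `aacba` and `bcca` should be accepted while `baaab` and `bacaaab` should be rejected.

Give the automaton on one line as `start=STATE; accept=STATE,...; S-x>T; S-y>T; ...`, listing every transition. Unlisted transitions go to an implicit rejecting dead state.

start=S0; accept=S0,S1,S2; S0-a>S1; S0-b>S0; S0-c>S0; S1-a>S2; S1-b>S0; S1-c>S0; S2-a>S2; S2-b>S3; S2-c>S0; S3-a>S3; S3-b>S3; S3-c>S3

This is the complement of 'contains `aab`'. Use the same substring-matching states — S0 through S3 holding how much of `aab` has just been matched — but flip the accepting set: everything except the trap S3 accepts.
A 4-state machine:
        a   b   c  
>* S0   S1  S0  S0 
 * S1   S2  S0  S0 
 * S2   S2  S3  S0 
   S3   S3  S3  S3 
(> = start, * = accepting)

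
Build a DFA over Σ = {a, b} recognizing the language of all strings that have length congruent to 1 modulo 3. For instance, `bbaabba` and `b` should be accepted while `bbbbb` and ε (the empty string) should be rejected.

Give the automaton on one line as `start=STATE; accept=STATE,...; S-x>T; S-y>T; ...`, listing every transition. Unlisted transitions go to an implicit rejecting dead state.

start=S0; accept=S1; S0-a>S1; S0-b>S1; S1-a>S2; S1-b>S2; S2-a>S0; S2-b>S0

Only the length mod 3 matters, so use a 3-cycle: from any state, every input symbol moves to the next state, wrapping S2 back to S0. Mark S1 accepting.
With 3 states:
        a   b  
>  S0   S1  S1 
 * S1   S2  S2 
   S2   S0  S0 
(> = start, * = accepting)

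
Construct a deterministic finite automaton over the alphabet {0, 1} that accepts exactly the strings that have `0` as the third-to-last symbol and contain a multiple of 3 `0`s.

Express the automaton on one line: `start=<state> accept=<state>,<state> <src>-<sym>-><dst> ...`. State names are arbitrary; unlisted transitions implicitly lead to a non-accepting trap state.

Handle the two conditions separately and then intersect. One (15 states) tracks the last 3 symbols read; the other (3 states) tracks the count of `0`s modulo 3. Each combined state is a pair, one component from each; accept when both components accept. Minimizing collapses redundant product states.
A 14-state machine:
          0    1  
>  q0     q1   q0 
   q1     q2   q3 
   q2     q4   q5 
   q3     q6   q3 
 * q4     q1   q7 
   q5     q8   q9 
   q6    q10   q5 
 * q7     q1  q11 
 * q8     q1  q12 
   q9    q13   q9 
   q10    q1   q7 
 * q11    q1   q0 
   q12    q1  q11 
   q13    q1  q12 
(> = start, * = accepting)

start=q0 accept=q4,q7,q8,q11 q0-0->q1 q0-1->q0 q1-0->q2 q1-1->q3 q2-0->q4 q2-1->q5 q3-0->q6 q3-1->q3 q4-0->q1 q4-1->q7 q5-0->q8 q5-1->q9 q6-0->q10 q6-1->q5 q7-0->q1 q7-1->q11 q8-0->q1 q8-1->q12 q9-0->q13 q9-1->q9 q10-0->q1 q10-1->q7 q11-0->q1 q11-1->q0 q12-0->q1 q12-1->q11 q13-0->q1 q13-1->q12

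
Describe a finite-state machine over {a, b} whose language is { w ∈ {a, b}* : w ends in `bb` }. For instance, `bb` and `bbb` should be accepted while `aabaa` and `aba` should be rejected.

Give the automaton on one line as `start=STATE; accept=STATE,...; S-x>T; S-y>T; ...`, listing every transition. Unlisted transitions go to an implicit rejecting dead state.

Remember how much of `bb` the current input suffix matches. State s0 means no match yet; s1 means the last symbol is `b`; s2 means the last 2 symbols are `bb`. Only s2 accepts. On a mismatch, fall back to the longest proper suffix that is still a prefix of `bb`.
3 states suffice.
        a   b  
>  s0   s0  s1 
   s1   s0  s2 
 * s2   s0  s2 
(> = start, * = accepting)

start=s0; accept=s2; s0-a>s0; s0-b>s1; s1-a>s0; s1-b>s2; s2-a>s0; s2-b>s2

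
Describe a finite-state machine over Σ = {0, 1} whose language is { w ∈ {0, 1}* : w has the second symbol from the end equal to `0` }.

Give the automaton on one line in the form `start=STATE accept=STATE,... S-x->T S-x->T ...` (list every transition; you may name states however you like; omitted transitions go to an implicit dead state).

start=q0 accept=q3,q4 q0-0->q1 q0-1->q2 q1-0->q3 q1-1->q4 q2-0->q5 q2-1->q6 q3-0->q3 q3-1->q4 q4-0->q5 q4-1->q6 q5-0->q3 q5-1->q4 q6-0->q5 q6-1->q6

A DFA must remember the last 2 symbols (since which symbol is second-to-last isn't known until the input ends). Use one state per possible window of the last ≤2 symbols; accept from those whose window starts with `0`.
A 7-state machine:
        0   1  
>  q0   q1  q2 
   q1   q3  q4 
   q2   q5  q6 
 * q3   q3  q4 
 * q4   q5  q6 
   q5   q3  q4 
   q6   q5  q6 
(> = start, * = accepting)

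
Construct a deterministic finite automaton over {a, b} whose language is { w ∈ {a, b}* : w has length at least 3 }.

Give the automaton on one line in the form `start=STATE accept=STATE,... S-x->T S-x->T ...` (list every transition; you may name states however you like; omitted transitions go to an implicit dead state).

start=q0 accept=q3,q4 q0-a->q1 q0-b->q1 q1-a->q2 q1-b->q2 q2-a->q3 q2-b->q3 q3-a->q4 q3-b->q4 q4-a->q4 q4-b->q4

We only need to distinguish lengths 0, 1, …, 3, and '>3'. Chain q0 → q1 → q2 → q3 → q4 on every symbol, with q4 looping. Accepting states: {q3, q4}.
With 5 states:
        a   b  
>  q0   q1  q1 
   q1   q2  q2 
   q2   q3  q3 
 * q3   q4  q4 
 * q4   q4  q4 
(> = start, * = accepting)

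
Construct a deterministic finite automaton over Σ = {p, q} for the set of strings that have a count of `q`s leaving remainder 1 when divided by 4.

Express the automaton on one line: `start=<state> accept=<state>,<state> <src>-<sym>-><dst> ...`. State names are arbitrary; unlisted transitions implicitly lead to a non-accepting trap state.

The only thing that matters is how many `q`s have appeared, reduced mod 4. Use one state per residue: S0 for 0, …, S3 for 3. Reading `q` moves to the next residue; anything else stays put. S1 is accepting.
With 4 states:
        p   q  
>  S0   S0  S1 
 * S1   S1  S2 
   S2   S2  S3 
   S3   S3  S0 
(> = start, * = accepting)

start=S0 accept=S1 S0-p->S0 S0-q->S1 S1-p->S1 S1-q->S2 S2-p->S2 S2-q->S3 S3-p->S3 S3-q->S0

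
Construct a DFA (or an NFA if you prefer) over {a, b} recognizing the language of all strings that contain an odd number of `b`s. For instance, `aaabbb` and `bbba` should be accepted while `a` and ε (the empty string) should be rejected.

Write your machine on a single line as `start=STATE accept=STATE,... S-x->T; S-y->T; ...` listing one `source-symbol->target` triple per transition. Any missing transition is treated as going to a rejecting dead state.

start=q0; accept=q1; q0-a->q0; q0-b->q1; q1-a->q1; q1-b->q0

Keep the running count of `b`s modulo 2: each `b` advances along the cycle q0 → q1 → q0 while other symbols loop. Accept at q1.
2 states suffice.
        a   b  
>  q0   q0  q1 
 * q1   q1  q0 
(> = start, * = accepting)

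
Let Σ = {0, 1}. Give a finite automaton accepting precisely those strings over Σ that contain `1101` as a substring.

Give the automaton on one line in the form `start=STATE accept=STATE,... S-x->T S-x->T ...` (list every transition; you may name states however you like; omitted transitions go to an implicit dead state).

start=s0 accept=s4 s0-0->s0 s0-1->s1 s1-0->s0 s1-1->s2 s2-0->s3 s2-1->s2 s3-0->s0 s3-1->s4 s4-0->s4 s4-1->s4

States s0..s3 record the length of the longest prefix of `1101` that matches the current input suffix. Reaching s4 means `1101` has been seen, and we stay there forever. Accept from s4.
With 5 states:
        0   1  
>  s0   s0  s1 
   s1   s0  s2 
   s2   s3  s2 
   s3   s0  s4 
 * s4   s4  s4 
(> = start, * = accepting)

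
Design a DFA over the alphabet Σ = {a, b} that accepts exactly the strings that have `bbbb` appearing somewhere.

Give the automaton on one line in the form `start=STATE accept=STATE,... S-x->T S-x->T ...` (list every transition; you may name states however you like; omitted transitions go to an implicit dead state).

start=s0 accept=s4 s0-a->s0 s0-b->s1 s1-a->s0 s1-b->s2 s2-a->s0 s2-b->s3 s3-a->s0 s3-b->s4 s4-a->s4 s4-b->s4

Track how much of `bbbb` has been matched so far: state s0 is no progress, s4 is the absorbing accept state reached once `bbbb` has occurred. Intermediate states record partial matches; on a mismatch, fall back to the longest reusable overlap.
A 5-state machine:
        a   b  
>  s0   s0  s1 
   s1   s0  s2 
   s2   s0  s3 
   s3   s0  s4 
 * s4   s4  s4 
(> = start, * = accepting)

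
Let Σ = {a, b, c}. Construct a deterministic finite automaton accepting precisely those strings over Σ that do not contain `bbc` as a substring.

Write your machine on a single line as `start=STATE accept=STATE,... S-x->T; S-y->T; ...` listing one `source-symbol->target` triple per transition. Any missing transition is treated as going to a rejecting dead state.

Track partial matches of the forbidden pattern `bbc`. State q3 is a dead state reached once `bbc` has occurred; every other state accepts. q0 means no part of `bbc` is currently matched.
4 states suffice.
        a   b   c  
>* q0   q0  q1  q0 
 * q1   q0  q2  q0 
 * q2   q0  q2  q3 
   q3   q3  q3  q3 
(> = start, * = accepting)

start=q0; accept=q0,q1,q2; q0-a->q0; q0-b->q1; q0-c->q0; q1-a->q0; q1-b->q2; q1-c->q0; q2-a->q0; q2-b->q2; q2-c->q3; q3-a->q3; q3-b->q3; q3-c->q3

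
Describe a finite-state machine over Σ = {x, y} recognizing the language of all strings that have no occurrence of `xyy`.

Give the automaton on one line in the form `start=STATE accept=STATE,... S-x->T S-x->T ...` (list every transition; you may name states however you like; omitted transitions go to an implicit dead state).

start=q0 accept=q0,q1,q2 q0-x->q1 q0-y->q0 q1-x->q1 q1-y->q2 q2-x->q1 q2-y->q3 q3-x->q3 q3-y->q3

This is the complement of 'contains `xyy`'. Use the same substring-matching states — q0 through q3 holding how much of `xyy` has just been matched — but flip the accepting set: everything except the trap q3 accepts.
        x   y  
>* q0   q1  q0 
 * q1   q1  q2 
 * q2   q1  q3 
   q3   q3  q3 
(> = start, * = accepting)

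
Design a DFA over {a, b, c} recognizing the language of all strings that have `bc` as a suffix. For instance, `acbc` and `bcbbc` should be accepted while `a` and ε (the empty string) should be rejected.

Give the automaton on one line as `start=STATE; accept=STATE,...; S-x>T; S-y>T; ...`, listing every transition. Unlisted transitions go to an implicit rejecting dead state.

Remember how much of `bc` the current input suffix matches. State s0 means no match yet; s1 means the last symbol is `b`; s2 means the last 2 symbols are `bc`. Only s2 accepts. On a mismatch, fall back to the longest proper suffix that is still a prefix of `bc`.
3 states suffice.
        a   b   c  
>  s0   s0  s1  s0 
   s1   s0  s1  s2 
 * s2   s0  s1  s0 
(> = start, * = accepting)

start=s0; accept=s2; s0-a>s0; s0-b>s1; s0-c>s0; s1-a>s0; s1-b>s1; s1-c>s2; s2-a>s0; s2-b>s1; s2-c>s0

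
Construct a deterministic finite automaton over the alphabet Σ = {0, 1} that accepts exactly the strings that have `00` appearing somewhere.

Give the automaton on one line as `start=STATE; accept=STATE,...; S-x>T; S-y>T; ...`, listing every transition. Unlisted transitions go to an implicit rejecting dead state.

Track how much of `00` has been matched so far: state s0 is no progress, s2 is the absorbing accept state reached once `00` has occurred. Intermediate states record partial matches; on a mismatch, fall back to the longest reusable overlap.
A 3-state machine:
        0   1  
>  s0   s1  s0 
   s1   s2  s0 
 * s2   s2  s2 
(> = start, * = accepting)

start=s0; accept=s2; s0-0>s1; s0-1>s0; s1-0>s2; s1-1>s0; s2-0>s2; s2-1>s2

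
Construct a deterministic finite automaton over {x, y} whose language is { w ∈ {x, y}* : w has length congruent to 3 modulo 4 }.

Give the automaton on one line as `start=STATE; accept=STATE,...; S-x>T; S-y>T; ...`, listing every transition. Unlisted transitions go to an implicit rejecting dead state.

Count input length modulo 4: every symbol advances one step around the cycle S0 → S1 → S2 → S3 → S0. Accept at S3.
A 4-state machine:
        x   y  
>  S0   S1  S1 
   S1   S2  S2 
   S2   S3  S3 
 * S3   S0  S0 
(> = start, * = accepting)

start=S0; accept=S3; S0-x>S1; S0-y>S1; S1-x>S2; S1-y>S2; S2-x>S3; S2-y>S3; S3-x>S0; S3-y>S0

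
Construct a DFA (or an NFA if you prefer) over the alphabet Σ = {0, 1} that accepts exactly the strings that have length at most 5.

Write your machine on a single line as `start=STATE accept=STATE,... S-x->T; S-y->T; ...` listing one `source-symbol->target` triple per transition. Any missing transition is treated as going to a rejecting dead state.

start=q0; accept=q0,q1,q2,q3,q4,q5; q0-0->q1; q0-1->q1; q1-0->q2; q1-1->q2; q2-0->q3; q2-1->q3; q3-0->q4; q3-1->q4; q4-0->q5; q4-1->q5; q5-0->q6; q5-1->q6; q6-0->q6; q6-1->q6

Count input length up to 6: every symbol moves from q0 toward q6, which means 'more than 5' and absorbs. Accept from {q0, q1, q2, q3, q4, q5}.
With 7 states:
        0   1  
>* q0   q1  q1 
 * q1   q2  q2 
 * q2   q3  q3 
 * q3   q4  q4 
 * q4   q5  q5 
 * q5   q6  q6 
   q6   q6  q6 
(> = start, * = accepting)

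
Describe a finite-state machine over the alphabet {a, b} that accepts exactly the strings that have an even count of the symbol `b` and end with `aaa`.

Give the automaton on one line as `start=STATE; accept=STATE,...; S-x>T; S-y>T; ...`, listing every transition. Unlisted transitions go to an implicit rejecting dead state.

start=S0; accept=S5; S0-a>S1; S0-b>S2; S1-a>S3; S1-b>S2; S2-a>S4; S2-b>S0; S3-a>S5; S3-b>S2; S4-a>S6; S4-b>S0; S5-a>S5; S5-b>S2; S6-a>S7; S6-b>S0; S7-a>S7; S7-b>S0

Run two small machines in parallel and take their product. The first has 2 states tracking the count of `b`s modulo 2; the second has 4 states tracking how much of the suffix `aaa` has currently been matched. A product state is a pair (one from each), accepting exactly when both do.
8 states suffice.
        a   b  
>  S0   S1  S2 
   S1   S3  S2 
   S2   S4  S0 
   S3   S5  S2 
   S4   S6  S0 
 * S5   S5  S2 
   S6   S7  S0 
   S7   S7  S0 
(> = start, * = accepting)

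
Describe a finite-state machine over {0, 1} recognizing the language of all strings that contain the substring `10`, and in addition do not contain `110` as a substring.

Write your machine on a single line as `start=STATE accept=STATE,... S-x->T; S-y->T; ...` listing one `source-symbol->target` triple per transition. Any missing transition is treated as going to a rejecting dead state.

start=q0; accept=q2,q4,q5; q0-0->q0; q0-1->q1; q1-0->q2; q1-1->q3; q2-0->q2; q2-1->q4; q3-0->q3; q3-1->q3; q4-0->q2; q4-1->q5; q5-0->q3; q5-1->q5

Handle the two conditions separately and then intersect. The first has 3 states tracking whether and how much of `10` has been seen; the second has 4 states tracking partial matches of the forbidden pattern `110`. A product state is a pair (one from each), accepting exactly when both do. Minimizing collapses redundant product states.
        0   1  
>  q0   q0  q1 
   q1   q2  q3 
 * q2   q2  q4 
   q3   q3  q3 
 * q4   q2  q5 
 * q5   q3  q5 
(> = start, * = accepting)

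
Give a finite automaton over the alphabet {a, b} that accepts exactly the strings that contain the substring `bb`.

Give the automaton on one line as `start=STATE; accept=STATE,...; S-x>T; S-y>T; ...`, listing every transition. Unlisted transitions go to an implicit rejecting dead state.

start=s0; accept=s2; s0-a>s0; s0-b>s1; s1-a>s0; s1-b>s2; s2-a>s2; s2-b>s2

Track how much of `bb` has been matched so far: state s0 is no progress, s2 is the absorbing accept state reached once `bb` has occurred. Intermediate states record partial matches; on a mismatch, fall back to the longest reusable overlap.
3 states suffice.
        a   b  
>  s0   s0  s1 
   s1   s0  s2 
 * s2   s2  s2 
(> = start, * = accepting)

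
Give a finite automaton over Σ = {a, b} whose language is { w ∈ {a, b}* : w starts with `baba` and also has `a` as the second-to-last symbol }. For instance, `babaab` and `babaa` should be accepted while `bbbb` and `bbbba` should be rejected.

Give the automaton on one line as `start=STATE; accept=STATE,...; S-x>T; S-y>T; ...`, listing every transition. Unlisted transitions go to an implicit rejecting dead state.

start=q0; accept=q6,q7; q0-a>q1; q0-b>q2; q1-a>q1; q1-b>q1; q2-a>q3; q2-b>q1; q3-a>q1; q3-b>q4; q4-a>q5; q4-b>q1; q5-a>q6; q5-b>q7; q6-a>q6; q6-b>q7; q7-a>q5; q7-b>q8; q8-a>q5; q8-b>q8

Handle the two conditions separately and then intersect. One (6 states) tracks whether the input so far still matches the prefix `baba`; the other (7 states) tracks the last 2 symbols read. Each combined state is a pair, one component from each; accept when both components accept. Minimizing collapses redundant product states.
        a   b  
>  q0   q1  q2 
   q1   q1  q1 
   q2   q3  q1 
   q3   q1  q4 
   q4   q5  q1 
   q5   q6  q7 
 * q6   q6  q7 
 * q7   q5  q8 
   q8   q5  q8 
(> = start, * = accepting)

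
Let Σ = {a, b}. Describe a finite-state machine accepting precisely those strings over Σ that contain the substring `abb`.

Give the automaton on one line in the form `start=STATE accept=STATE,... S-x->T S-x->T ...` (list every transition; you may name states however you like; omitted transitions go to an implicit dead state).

start=q0 accept=q3 q0-a->q1 q0-b->q0 q1-a->q1 q1-b->q2 q2-a->q1 q2-b->q3 q3-a->q3 q3-b->q3

States q0..q2 record the length of the longest prefix of `abb` that matches the current input suffix. Reaching q3 means `abb` has been seen, and we stay there forever. Accept from q3.
4 states suffice.
        a   b  
>  q0   q1  q0 
   q1   q1  q2 
   q2   q1  q3 
 * q3   q3  q3 
(> = start, * = accepting)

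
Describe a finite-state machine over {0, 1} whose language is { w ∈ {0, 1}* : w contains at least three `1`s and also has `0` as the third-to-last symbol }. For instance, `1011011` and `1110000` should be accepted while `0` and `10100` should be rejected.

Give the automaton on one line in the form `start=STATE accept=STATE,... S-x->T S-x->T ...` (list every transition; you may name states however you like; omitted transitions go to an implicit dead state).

Run two small machines in parallel and take their product. The first has 5 states tracking the count of `1`s, saturating at 4; the second has 15 states tracking the last 3 symbols read. A product state is a pair (one from each), accepting exactly when both do. Equivalent product states are then merged.
With 15 states:
          0    1  
>  q0     q0   q1 
   q1     q2   q3 
   q2     q2   q4 
   q3     q5   q6 
   q4     q5   q7 
   q5     q8   q9 
   q6    q10   q6 
 * q7    q10   q6 
   q8     q8  q11 
   q9    q12   q7 
   q10   q13   q9 
 * q11   q12   q7 
 * q12   q13   q9 
   q13   q14  q11 
 * q14   q14  q11 
(> = start, * = accepting)

start=q0 accept=q7,q11,q12,q14 q0-0->q0 q0-1->q1 q1-0->q2 q1-1->q3 q2-0->q2 q2-1->q4 q3-0->q5 q3-1->q6 q4-0->q5 q4-1->q7 q5-0->q8 q5-1->q9 q6-0->q10 q6-1->q6 q7-0->q10 q7-1->q6 q8-0->q8 q8-1->q11 q9-0->q12 q9-1->q7 q10-0->q13 q10-1->q9 q11-0->q12 q11-1->q7 q12-0->q13 q12-1->q9 q13-0->q14 q13-1->q11 q14-0->q14 q14-1->q11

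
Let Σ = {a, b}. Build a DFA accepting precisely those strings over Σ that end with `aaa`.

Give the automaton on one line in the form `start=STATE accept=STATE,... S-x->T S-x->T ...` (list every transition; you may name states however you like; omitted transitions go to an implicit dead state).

Let each state record the length of the longest suffix of the input read so far that is also a prefix of `aaa`. q1 means the last symbol is `a`; q2 means the last 2 symbols are `aa`; q3 means the last 3 symbols are `aaa`. Accept only at q3, where the string currently ends in `aaa`.
        a   b  
>  q0   q1  q0 
   q1   q2  q0 
   q2   q3  q0 
 * q3   q3  q0 
(> = start, * = accepting)

start=q0 accept=q3 q0-a->q1 q0-b->q0 q1-a->q2 q1-b->q0 q2-a->q3 q2-b->q0 q3-a->q3 q3-b->q0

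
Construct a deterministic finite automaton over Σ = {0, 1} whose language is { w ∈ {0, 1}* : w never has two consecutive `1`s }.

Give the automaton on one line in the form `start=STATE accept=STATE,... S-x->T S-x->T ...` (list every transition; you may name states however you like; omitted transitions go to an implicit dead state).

start=q0 accept=q0,q1 q0-0->q0 q0-1->q1 q1-0->q0 q1-1->q2 q2-0->q2 q2-1->q2

Track partial matches of the forbidden pattern `11`. State q2 is a dead state reached once `11` has occurred; every other state accepts. q0 means no part of `11` is currently matched.
With 3 states:
        0   1  
>* q0   q0  q1 
 * q1   q0  q2 
   q2   q2  q2 
(> = start, * = accepting)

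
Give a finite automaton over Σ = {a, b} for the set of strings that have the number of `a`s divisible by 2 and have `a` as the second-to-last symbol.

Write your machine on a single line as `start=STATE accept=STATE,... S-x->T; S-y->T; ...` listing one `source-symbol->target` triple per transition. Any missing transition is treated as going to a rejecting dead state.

start=S0; accept=S3,S8; S0-a->S1; S0-b->S2; S1-a->S3; S1-b->S4; S2-a->S5; S2-b->S6; S3-a->S7; S3-b->S8; S4-a->S9; S4-b->S10; S5-a->S3; S5-b->S4; S6-a->S5; S6-b->S6; S7-a->S3; S7-b->S4; S8-a->S5; S8-b->S6; S9-a->S7; S9-b->S8; S10-a->S9; S10-b->S10

Run two small machines in parallel and take their product. One (2 states) tracks the count of `a`s modulo 2; the other (7 states) tracks the last 2 symbols read. Each combined state is a pair, one component from each; accept when both components accept.
11 states suffice.
          a    b  
>  S0     S1   S2 
   S1     S3   S4 
   S2     S5   S6 
 * S3     S7   S8 
   S4     S9  S10 
   S5     S3   S4 
   S6     S5   S6 
   S7     S3   S4 
 * S8     S5   S6 
   S9     S7   S8 
   S10    S9  S10 
(> = start, * = accepting)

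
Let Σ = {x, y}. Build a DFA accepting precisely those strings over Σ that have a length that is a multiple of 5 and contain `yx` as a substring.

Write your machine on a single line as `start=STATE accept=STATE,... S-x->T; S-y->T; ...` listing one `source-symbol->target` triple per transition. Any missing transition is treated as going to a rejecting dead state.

Handle the two conditions separately and then intersect. The first has 5 states tracking the input length modulo 5; the second has 3 states tracking whether and how much of `yx` has been seen. A product state is a pair (one from each), accepting exactly when both do.
       x  y 
>  A   B  C 
   B   D  E 
   C   F  E 
   D   G  H 
   E   I  H 
   F   I  I 
   G   J  K 
   H   L  K 
   I   L  L 
   J   A  M 
   K   N  M 
   L   N  N 
   M   O  C 
 * N   O  O 
   O   F  F 
(> = start, * = accepting)

start=A; accept=N; A-x->B; A-y->C; B-x->D; B-y->E; C-x->F; C-y->E; D-x->G; D-y->H; E-x->I; E-y->H; F-x->I; F-y->I; G-x->J; G-y->K; H-x->L; H-y->K; I-x->L; I-y->L; J-x->A; J-y->M; K-x->N; K-y->M; L-x->N; L-y->N; M-x->O; M-y->C; N-x->O; N-y->O; O-x->F; O-y->F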